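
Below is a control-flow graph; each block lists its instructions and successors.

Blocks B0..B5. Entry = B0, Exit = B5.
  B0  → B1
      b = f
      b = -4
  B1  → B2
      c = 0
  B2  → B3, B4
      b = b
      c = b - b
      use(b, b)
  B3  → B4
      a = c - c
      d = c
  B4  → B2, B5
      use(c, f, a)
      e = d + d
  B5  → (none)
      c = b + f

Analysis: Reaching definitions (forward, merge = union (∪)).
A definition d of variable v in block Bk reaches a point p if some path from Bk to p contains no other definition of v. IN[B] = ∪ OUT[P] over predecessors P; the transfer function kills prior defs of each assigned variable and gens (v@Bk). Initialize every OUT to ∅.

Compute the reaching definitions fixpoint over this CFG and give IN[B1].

Answer: {b@B0}

Working:
Fixpoint table:
  B0:   IN={}   OUT={b@B0}
  B1:   IN={b@B0}   OUT={b@B0, c@B1}
  B2:   IN={a@B3, b@B0, b@B2, c@B1, c@B2, d@B3, e@B4}   OUT={a@B3, b@B2, c@B2, d@B3, e@B4}
  B3:   IN={a@B3, b@B2, c@B2, d@B3, e@B4}   OUT={a@B3, b@B2, c@B2, d@B3, e@B4}
  B4:   IN={a@B3, b@B2, c@B2, d@B3, e@B4}   OUT={a@B3, b@B2, c@B2, d@B3, e@B4}
  B5:   IN={a@B3, b@B2, c@B2, d@B3, e@B4}   OUT={a@B3, b@B2, c@B5, d@B3, e@B4}

Merge at B1: IN[B1] = OUT[B0] = {b@B0}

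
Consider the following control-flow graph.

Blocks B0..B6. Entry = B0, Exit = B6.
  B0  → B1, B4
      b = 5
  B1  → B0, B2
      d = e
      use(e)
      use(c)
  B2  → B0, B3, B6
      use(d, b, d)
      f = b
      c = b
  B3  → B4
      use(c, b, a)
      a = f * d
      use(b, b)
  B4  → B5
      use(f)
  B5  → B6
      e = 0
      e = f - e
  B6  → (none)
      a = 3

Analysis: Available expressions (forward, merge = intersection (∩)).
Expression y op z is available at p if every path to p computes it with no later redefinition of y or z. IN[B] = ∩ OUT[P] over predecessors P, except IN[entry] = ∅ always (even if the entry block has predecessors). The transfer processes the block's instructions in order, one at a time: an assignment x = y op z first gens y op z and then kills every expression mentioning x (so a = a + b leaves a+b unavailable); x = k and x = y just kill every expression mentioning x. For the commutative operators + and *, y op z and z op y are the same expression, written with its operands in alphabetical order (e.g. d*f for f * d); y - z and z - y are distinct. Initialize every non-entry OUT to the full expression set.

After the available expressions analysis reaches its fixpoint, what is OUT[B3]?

Fixpoint table:
  B0:   IN={}   OUT={}
  B1:   IN={}   OUT={}
  B2:   IN={}   OUT={}
  B3:   IN={}   OUT={d*f}
  B4:   IN={}   OUT={}
  B5:   IN={}   OUT={}
  B6:   IN={}   OUT={}

Merge at B3: IN[B3] = OUT[B2] = {}
Applying B3's transfer function to that IN value gives OUT[B3] (row B3 above).

Answer: {d*f}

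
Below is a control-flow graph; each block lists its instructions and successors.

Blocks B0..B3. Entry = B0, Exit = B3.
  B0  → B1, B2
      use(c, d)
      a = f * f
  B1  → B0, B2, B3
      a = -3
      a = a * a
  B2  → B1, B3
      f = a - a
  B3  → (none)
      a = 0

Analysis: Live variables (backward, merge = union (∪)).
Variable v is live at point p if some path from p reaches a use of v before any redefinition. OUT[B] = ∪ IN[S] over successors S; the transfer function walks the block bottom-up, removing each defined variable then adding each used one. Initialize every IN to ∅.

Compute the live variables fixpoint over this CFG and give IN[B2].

Fixpoint table:
  B0:   IN={c, d, f}   OUT={a, c, d, f}
  B1:   IN={c, d, f}   OUT={a, c, d, f}
  B2:   IN={a, c, d}   OUT={c, d, f}
  B3:   IN={}   OUT={}

Merge at B2: OUT[B2] = IN[B1] ⊔ IN[B3] = {c, d, f}
Applying B2's transfer function to that OUT value gives IN[B2] (row B2 above).

Answer: {a, c, d}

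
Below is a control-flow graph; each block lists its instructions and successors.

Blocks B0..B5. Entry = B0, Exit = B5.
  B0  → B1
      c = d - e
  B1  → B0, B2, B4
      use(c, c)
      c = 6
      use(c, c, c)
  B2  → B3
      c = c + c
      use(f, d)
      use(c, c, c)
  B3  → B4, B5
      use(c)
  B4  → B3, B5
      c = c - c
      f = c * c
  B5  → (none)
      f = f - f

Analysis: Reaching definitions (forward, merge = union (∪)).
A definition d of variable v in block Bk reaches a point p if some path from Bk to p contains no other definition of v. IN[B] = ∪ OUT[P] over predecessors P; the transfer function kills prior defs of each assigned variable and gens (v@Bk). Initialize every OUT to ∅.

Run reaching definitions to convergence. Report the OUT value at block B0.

Converged values:
  B0:   IN={c@B1}   OUT={c@B0}
  B1:   IN={c@B0}   OUT={c@B1}
  B2:   IN={c@B1}   OUT={c@B2}
  B3:   IN={c@B2, c@B4, f@B4}   OUT={c@B2, c@B4, f@B4}
  B4:   IN={c@B1, c@B2, c@B4, f@B4}   OUT={c@B4, f@B4}
  B5:   IN={c@B2, c@B4, f@B4}   OUT={c@B2, c@B4, f@B5}

Merge at B0 (entry node, so the boundary value {} is joined with the incoming edge(s)): IN[B0] = {} ⊔ OUT[B1] = {c@B1}
Applying B0's transfer function to that IN value gives OUT[B0] (row B0 above).

Answer: {c@B0}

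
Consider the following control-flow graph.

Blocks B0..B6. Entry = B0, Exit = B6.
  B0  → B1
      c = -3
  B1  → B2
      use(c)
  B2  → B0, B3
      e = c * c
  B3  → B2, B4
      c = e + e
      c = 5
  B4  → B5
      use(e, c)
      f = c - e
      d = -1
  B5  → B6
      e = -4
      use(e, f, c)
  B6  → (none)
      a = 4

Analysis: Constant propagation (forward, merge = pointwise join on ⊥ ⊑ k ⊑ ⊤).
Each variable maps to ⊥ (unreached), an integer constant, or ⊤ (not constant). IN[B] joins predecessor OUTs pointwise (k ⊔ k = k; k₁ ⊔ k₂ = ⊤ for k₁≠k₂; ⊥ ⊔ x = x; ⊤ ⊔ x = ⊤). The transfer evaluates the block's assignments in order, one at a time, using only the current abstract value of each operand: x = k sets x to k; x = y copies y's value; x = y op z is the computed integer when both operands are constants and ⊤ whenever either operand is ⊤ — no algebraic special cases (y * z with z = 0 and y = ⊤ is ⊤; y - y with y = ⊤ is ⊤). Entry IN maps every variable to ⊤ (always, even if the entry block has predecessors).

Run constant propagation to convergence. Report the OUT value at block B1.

Converged values:
  B0:   IN=(all ⊤)   OUT={c:-3; rest ⊤}
  B1:   IN={c:-3; rest ⊤}   OUT={c:-3; rest ⊤}
  B2:   IN=(all ⊤)   OUT=(all ⊤)
  B3:   IN=(all ⊤)   OUT={c:5; rest ⊤}
  B4:   IN={c:5; rest ⊤}   OUT={c:5, d:-1; rest ⊤}
  B5:   IN={c:5, d:-1; rest ⊤}   OUT={c:5, d:-1, e:-4; rest ⊤}
  B6:   IN={c:5, d:-1, e:-4; rest ⊤}   OUT={a:4, c:5, d:-1, e:-4; rest ⊤}

Merge at B1: IN[B1] = OUT[B0] = {a: ⊤, b: ⊤, c: -3, d: ⊤, e: ⊤, f: ⊤}
Applying B1's transfer function to that IN value gives OUT[B1] (row B1 above).

Answer: {a: ⊤, b: ⊤, c: -3, d: ⊤, e: ⊤, f: ⊤}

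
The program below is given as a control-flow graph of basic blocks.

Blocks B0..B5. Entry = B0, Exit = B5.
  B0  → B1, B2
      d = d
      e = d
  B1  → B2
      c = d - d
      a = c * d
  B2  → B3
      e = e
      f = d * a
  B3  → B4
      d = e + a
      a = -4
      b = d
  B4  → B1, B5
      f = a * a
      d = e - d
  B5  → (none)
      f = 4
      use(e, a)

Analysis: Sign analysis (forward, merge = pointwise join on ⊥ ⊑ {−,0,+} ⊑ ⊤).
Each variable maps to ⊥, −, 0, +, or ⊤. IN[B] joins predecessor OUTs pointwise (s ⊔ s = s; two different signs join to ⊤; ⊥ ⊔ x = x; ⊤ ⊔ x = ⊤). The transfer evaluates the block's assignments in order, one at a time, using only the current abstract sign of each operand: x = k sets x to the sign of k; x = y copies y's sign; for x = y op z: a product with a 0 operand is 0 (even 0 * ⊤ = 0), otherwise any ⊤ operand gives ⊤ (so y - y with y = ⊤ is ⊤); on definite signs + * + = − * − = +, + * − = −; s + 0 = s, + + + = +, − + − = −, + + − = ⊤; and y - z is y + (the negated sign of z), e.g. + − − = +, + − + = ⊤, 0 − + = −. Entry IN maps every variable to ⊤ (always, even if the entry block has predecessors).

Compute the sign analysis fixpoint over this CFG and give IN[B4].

Answer: {a: -, b: ⊤, c: ⊤, d: ⊤, e: ⊤, f: ⊤}

Trace:
Per-block solution:
  B0:   IN=(all ⊤)   OUT=(all ⊤)
  B1:   IN=(all ⊤)   OUT=(all ⊤)
  B2:   IN=(all ⊤)   OUT=(all ⊤)
  B3:   IN=(all ⊤)   OUT={a:-; rest ⊤}
  B4:   IN={a:-; rest ⊤}   OUT={a:-, f:+; rest ⊤}
  B5:   IN={a:-, f:+; rest ⊤}   OUT={a:-, f:+; rest ⊤}

Merge at B4: IN[B4] = OUT[B3] = {a: -, b: ⊤, c: ⊤, d: ⊤, e: ⊤, f: ⊤}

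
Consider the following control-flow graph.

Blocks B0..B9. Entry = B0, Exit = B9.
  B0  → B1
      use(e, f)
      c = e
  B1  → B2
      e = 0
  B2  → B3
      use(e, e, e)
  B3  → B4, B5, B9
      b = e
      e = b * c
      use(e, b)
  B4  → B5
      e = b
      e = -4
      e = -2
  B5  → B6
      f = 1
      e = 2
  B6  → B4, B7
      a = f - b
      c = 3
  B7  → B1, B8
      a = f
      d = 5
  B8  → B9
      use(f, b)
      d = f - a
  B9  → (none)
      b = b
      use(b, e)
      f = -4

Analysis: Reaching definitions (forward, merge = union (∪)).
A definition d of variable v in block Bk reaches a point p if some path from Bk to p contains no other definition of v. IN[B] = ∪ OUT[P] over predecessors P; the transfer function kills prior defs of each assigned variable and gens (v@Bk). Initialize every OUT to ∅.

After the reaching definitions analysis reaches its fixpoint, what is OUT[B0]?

Fixpoint table:
  B0: | IN={} | OUT={c@B0}
  B1: | IN={a@B7, b@B3, c@B0, c@B6, d@B7, e@B5, f@B5} | OUT={a@B7, b@B3, c@B0, c@B6, d@B7, e@B1, f@B5}
  B2: | IN={a@B7, b@B3, c@B0, c@B6, d@B7, e@B1, f@B5} | OUT={a@B7, b@B3, c@B0, c@B6, d@B7, e@B1, f@B5}
  B3: | IN={a@B7, b@B3, c@B0, c@B6, d@B7, e@B1, f@B5} | OUT={a@B7, b@B3, c@B0, c@B6, d@B7, e@B3, f@B5}
  B4: | IN={a@B6, a@B7, b@B3, c@B0, c@B6, d@B7, e@B3, e@B5, f@B5} | OUT={a@B6, a@B7, b@B3, c@B0, c@B6, d@B7, e@B4, f@B5}
  B5: | IN={a@B6, a@B7, b@B3, c@B0, c@B6, d@B7, e@B3, e@B4, f@B5} | OUT={a@B6, a@B7, b@B3, c@B0, c@B6, d@B7, e@B5, f@B5}
  B6: | IN={a@B6, a@B7, b@B3, c@B0, c@B6, d@B7, e@B5, f@B5} | OUT={a@B6, b@B3, c@B6, d@B7, e@B5, f@B5}
  B7: | IN={a@B6, b@B3, c@B6, d@B7, e@B5, f@B5} | OUT={a@B7, b@B3, c@B6, d@B7, e@B5, f@B5}
  B8: | IN={a@B7, b@B3, c@B6, d@B7, e@B5, f@B5} | OUT={a@B7, b@B3, c@B6, d@B8, e@B5, f@B5}
  B9: | IN={a@B7, b@B3, c@B0, c@B6, d@B7, d@B8, e@B3, e@B5, f@B5} | OUT={a@B7, b@B9, c@B0, c@B6, d@B7, d@B8, e@B3, e@B5, f@B9}

B0 is the boundary node: IN[B0] = {}
Applying B0's transfer function to that IN value gives OUT[B0] (row B0 above).

Answer: {c@B0}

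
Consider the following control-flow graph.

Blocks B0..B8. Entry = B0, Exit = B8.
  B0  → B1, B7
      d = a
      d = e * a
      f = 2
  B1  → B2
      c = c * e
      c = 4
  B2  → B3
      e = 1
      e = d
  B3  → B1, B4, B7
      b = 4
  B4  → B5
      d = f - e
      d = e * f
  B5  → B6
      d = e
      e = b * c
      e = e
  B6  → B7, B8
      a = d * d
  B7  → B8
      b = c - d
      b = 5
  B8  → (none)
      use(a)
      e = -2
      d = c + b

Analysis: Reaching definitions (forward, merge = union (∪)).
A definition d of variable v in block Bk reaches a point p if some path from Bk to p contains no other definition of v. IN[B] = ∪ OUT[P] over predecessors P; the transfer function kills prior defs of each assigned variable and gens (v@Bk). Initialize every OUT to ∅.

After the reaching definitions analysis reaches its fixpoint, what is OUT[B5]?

Fixpoint table:
  B0:   IN={}   OUT={d@B0, f@B0}
  B1:   IN={b@B3, c@B1, d@B0, e@B2, f@B0}   OUT={b@B3, c@B1, d@B0, e@B2, f@B0}
  B2:   IN={b@B3, c@B1, d@B0, e@B2, f@B0}   OUT={b@B3, c@B1, d@B0, e@B2, f@B0}
  B3:   IN={b@B3, c@B1, d@B0, e@B2, f@B0}   OUT={b@B3, c@B1, d@B0, e@B2, f@B0}
  B4:   IN={b@B3, c@B1, d@B0, e@B2, f@B0}   OUT={b@B3, c@B1, d@B4, e@B2, f@B0}
  B5:   IN={b@B3, c@B1, d@B4, e@B2, f@B0}   OUT={b@B3, c@B1, d@B5, e@B5, f@B0}
  B6:   IN={b@B3, c@B1, d@B5, e@B5, f@B0}   OUT={a@B6, b@B3, c@B1, d@B5, e@B5, f@B0}
  B7:   IN={a@B6, b@B3, c@B1, d@B0, d@B5, e@B2, e@B5, f@B0}   OUT={a@B6, b@B7, c@B1, d@B0, d@B5, e@B2, e@B5, f@B0}
  B8:   IN={a@B6, b@B3, b@B7, c@B1, d@B0, d@B5, e@B2, e@B5, f@B0}   OUT={a@B6, b@B3, b@B7, c@B1, d@B8, e@B8, f@B0}

Merge at B5: IN[B5] = OUT[B4] = {b@B3, c@B1, d@B4, e@B2, f@B0}
Applying B5's transfer function to that IN value gives OUT[B5] (row B5 above).

Answer: {b@B3, c@B1, d@B5, e@B5, f@B0}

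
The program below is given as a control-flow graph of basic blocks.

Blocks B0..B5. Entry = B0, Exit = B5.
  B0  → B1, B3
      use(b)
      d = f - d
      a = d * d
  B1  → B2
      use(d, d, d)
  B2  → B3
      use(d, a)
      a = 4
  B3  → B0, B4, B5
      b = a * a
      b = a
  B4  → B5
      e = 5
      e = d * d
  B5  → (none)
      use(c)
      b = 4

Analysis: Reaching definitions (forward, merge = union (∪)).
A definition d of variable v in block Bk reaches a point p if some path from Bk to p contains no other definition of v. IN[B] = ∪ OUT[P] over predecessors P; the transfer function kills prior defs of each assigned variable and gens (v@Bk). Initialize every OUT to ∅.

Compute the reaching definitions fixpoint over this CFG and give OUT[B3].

Answer: {a@B0, a@B2, b@B3, d@B0}

Working:
Converged values:
  B0: | IN={a@B0, a@B2, b@B3, d@B0} | OUT={a@B0, b@B3, d@B0}
  B1: | IN={a@B0, b@B3, d@B0} | OUT={a@B0, b@B3, d@B0}
  B2: | IN={a@B0, b@B3, d@B0} | OUT={a@B2, b@B3, d@B0}
  B3: | IN={a@B0, a@B2, b@B3, d@B0} | OUT={a@B0, a@B2, b@B3, d@B0}
  B4: | IN={a@B0, a@B2, b@B3, d@B0} | OUT={a@B0, a@B2, b@B3, d@B0, e@B4}
  B5: | IN={a@B0, a@B2, b@B3, d@B0, e@B4} | OUT={a@B0, a@B2, b@B5, d@B0, e@B4}

Merge at B3: IN[B3] = OUT[B0] ⊔ OUT[B2] = {a@B0, a@B2, b@B3, d@B0}
Applying B3's transfer function to that IN value gives OUT[B3] (row B3 above).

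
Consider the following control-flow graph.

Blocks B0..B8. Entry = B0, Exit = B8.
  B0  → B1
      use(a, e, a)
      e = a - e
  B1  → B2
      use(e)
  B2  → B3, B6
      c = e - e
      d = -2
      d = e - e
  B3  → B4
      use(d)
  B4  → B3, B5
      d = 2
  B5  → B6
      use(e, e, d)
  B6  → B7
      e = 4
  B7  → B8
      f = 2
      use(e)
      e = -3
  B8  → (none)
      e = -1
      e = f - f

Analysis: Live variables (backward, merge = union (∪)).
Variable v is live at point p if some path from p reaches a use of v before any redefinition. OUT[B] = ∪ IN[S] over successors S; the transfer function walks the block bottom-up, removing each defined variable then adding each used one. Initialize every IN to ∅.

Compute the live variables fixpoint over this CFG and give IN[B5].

Answer: {d, e}

Derivation:
Per-block solution:
  B0: | IN={a, e} | OUT={e}
  B1: | IN={e} | OUT={e}
  B2: | IN={e} | OUT={d, e}
  B3: | IN={d, e} | OUT={e}
  B4: | IN={e} | OUT={d, e}
  B5: | IN={d, e} | OUT={}
  B6: | IN={} | OUT={e}
  B7: | IN={e} | OUT={f}
  B8: | IN={f} | OUT={}

Merge at B5: OUT[B5] = IN[B6] = {}
Applying B5's transfer function to that OUT value gives IN[B5] (row B5 above).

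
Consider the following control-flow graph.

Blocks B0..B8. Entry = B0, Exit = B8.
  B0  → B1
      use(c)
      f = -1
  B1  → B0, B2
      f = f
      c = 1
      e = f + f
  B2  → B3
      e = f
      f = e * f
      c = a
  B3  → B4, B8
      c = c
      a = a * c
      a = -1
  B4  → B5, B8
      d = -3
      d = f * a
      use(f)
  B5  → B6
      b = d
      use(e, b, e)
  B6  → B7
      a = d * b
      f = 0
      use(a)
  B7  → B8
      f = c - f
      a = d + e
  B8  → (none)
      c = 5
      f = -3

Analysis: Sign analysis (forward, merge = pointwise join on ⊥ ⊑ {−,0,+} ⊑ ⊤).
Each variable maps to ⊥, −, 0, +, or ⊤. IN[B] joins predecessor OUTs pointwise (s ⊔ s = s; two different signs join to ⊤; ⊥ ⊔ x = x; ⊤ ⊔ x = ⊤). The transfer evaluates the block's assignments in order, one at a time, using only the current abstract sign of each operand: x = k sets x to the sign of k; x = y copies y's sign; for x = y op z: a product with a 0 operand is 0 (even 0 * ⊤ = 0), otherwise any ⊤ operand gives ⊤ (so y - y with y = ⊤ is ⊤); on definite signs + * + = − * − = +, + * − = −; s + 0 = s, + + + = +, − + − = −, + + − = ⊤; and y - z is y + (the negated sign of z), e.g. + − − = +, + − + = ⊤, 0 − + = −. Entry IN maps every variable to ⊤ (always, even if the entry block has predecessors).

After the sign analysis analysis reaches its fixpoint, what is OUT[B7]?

Answer: {a: -, b: -, c: ⊤, d: -, e: -, f: ⊤}

Derivation:
Fixpoint table:
  B0:   IN=(all ⊤)   OUT={f:-; rest ⊤}
  B1:   IN={f:-; rest ⊤}   OUT={c:+, e:-, f:-; rest ⊤}
  B2:   IN={c:+, e:-, f:-; rest ⊤}   OUT={e:-, f:+; rest ⊤}
  B3:   IN={e:-, f:+; rest ⊤}   OUT={a:-, e:-, f:+; rest ⊤}
  B4:   IN={a:-, e:-, f:+; rest ⊤}   OUT={a:-, d:-, e:-, f:+; rest ⊤}
  B5:   IN={a:-, d:-, e:-, f:+; rest ⊤}   OUT={a:-, b:-, d:-, e:-, f:+; rest ⊤}
  B6:   IN={a:-, b:-, d:-, e:-, f:+; rest ⊤}   OUT={a:+, b:-, d:-, e:-, f:0; rest ⊤}
  B7:   IN={a:+, b:-, d:-, e:-, f:0; rest ⊤}   OUT={a:-, b:-, d:-, e:-; rest ⊤}
  B8:   IN={a:-, e:-; rest ⊤}   OUT={a:-, c:+, e:-, f:-; rest ⊤}

Merge at B7: IN[B7] = OUT[B6] = {a: +, b: -, c: ⊤, d: -, e: -, f: 0}
Applying B7's transfer function to that IN value gives OUT[B7] (row B7 above).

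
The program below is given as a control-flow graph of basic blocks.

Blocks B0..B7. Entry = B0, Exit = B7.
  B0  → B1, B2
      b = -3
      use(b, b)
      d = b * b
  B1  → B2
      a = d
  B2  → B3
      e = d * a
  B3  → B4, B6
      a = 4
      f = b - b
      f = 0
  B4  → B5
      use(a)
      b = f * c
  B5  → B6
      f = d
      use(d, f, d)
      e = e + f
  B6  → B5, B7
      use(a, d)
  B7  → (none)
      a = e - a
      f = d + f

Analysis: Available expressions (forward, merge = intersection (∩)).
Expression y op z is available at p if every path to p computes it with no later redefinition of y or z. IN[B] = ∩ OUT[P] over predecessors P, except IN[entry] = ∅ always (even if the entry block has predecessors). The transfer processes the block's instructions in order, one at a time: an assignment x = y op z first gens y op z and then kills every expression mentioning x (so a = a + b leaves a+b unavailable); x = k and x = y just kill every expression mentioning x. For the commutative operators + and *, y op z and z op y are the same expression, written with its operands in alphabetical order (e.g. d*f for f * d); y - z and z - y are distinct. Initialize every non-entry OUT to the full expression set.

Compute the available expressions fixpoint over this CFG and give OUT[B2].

Answer: {a*d, b*b}

Derivation:
Converged values:
  B0: | IN={} | OUT={b*b}
  B1: | IN={b*b} | OUT={b*b}
  B2: | IN={b*b} | OUT={a*d, b*b}
  B3: | IN={a*d, b*b} | OUT={b*b, b-b}
  B4: | IN={b*b, b-b} | OUT={c*f}
  B5: | IN={} | OUT={}
  B6: | IN={} | OUT={}
  B7: | IN={} | OUT={}

Merge at B2: IN[B2] = OUT[B0] ∩ OUT[B1] = {b*b}
Applying B2's transfer function to that IN value gives OUT[B2] (row B2 above).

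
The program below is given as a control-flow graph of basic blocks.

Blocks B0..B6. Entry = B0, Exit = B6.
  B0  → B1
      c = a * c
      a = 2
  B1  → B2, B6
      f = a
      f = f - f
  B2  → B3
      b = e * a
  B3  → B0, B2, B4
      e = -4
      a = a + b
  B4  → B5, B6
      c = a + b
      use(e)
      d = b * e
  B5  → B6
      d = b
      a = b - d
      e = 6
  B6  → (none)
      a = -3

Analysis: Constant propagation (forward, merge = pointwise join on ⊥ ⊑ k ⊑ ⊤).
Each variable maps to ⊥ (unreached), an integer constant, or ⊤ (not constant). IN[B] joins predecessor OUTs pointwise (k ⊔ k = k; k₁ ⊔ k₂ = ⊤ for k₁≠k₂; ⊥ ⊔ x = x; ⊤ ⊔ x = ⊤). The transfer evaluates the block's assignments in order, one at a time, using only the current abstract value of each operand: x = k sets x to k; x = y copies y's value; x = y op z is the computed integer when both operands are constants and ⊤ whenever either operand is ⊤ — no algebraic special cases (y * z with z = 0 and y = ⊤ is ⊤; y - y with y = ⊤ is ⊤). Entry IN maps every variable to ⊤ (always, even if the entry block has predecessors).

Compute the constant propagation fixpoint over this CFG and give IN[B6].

Converged values:
  B0:  IN=(all ⊤)  OUT={a:2; rest ⊤}
  B1:  IN={a:2; rest ⊤}  OUT={a:2, f:0; rest ⊤}
  B2:  IN={f:0; rest ⊤}  OUT={f:0; rest ⊤}
  B3:  IN={f:0; rest ⊤}  OUT={e:-4, f:0; rest ⊤}
  B4:  IN={e:-4, f:0; rest ⊤}  OUT={e:-4, f:0; rest ⊤}
  B5:  IN={e:-4, f:0; rest ⊤}  OUT={e:6, f:0; rest ⊤}
  B6:  IN={f:0; rest ⊤}  OUT={a:-3, f:0; rest ⊤}

Merge at B6: IN[B6] = OUT[B1] ⊔ OUT[B4] ⊔ OUT[B5] = {a: ⊤, b: ⊤, c: ⊤, d: ⊤, e: ⊤, f: 0}

Answer: {a: ⊤, b: ⊤, c: ⊤, d: ⊤, e: ⊤, f: 0}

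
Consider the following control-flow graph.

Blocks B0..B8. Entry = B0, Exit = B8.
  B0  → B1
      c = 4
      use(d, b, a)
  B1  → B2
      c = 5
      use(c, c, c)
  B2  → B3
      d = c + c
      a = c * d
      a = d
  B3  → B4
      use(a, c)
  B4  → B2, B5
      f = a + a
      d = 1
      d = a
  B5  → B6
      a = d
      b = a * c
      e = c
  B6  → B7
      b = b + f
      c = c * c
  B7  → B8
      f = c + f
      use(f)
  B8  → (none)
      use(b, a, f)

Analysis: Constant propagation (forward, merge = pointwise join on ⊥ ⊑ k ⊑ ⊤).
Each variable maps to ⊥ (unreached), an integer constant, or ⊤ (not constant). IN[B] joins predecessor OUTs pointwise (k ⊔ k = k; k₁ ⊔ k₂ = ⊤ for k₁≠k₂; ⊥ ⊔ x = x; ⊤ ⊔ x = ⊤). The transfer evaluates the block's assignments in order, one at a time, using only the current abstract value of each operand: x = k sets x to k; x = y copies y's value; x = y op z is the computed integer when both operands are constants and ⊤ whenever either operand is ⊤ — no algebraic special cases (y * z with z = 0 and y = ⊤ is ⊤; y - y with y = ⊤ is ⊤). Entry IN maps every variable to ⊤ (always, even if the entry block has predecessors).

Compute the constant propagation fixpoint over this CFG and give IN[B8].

Answer: {a: 10, b: 70, c: 25, d: 10, e: 5, f: 45}

Working:
Converged values:
  B0:   IN=(all ⊤)   OUT={c:4; rest ⊤}
  B1:   IN={c:4; rest ⊤}   OUT={c:5; rest ⊤}
  B2:   IN={c:5; rest ⊤}   OUT={a:10, c:5, d:10; rest ⊤}
  B3:   IN={a:10, c:5, d:10; rest ⊤}   OUT={a:10, c:5, d:10; rest ⊤}
  B4:   IN={a:10, c:5, d:10; rest ⊤}   OUT={a:10, c:5, d:10, f:20; rest ⊤}
  B5:   IN={a:10, c:5, d:10, f:20; rest ⊤}   OUT={a:10, b:50, c:5, d:10, e:5, f:20; rest ⊤}
  B6:   IN={a:10, b:50, c:5, d:10, e:5, f:20; rest ⊤}   OUT={a:10, b:70, c:25, d:10, e:5, f:20; rest ⊤}
  B7:   IN={a:10, b:70, c:25, d:10, e:5, f:20; rest ⊤}   OUT={a:10, b:70, c:25, d:10, e:5, f:45; rest ⊤}
  B8:   IN={a:10, b:70, c:25, d:10, e:5, f:45; rest ⊤}   OUT={a:10, b:70, c:25, d:10, e:5, f:45; rest ⊤}

Merge at B8: IN[B8] = OUT[B7] = {a: 10, b: 70, c: 25, d: 10, e: 5, f: 45}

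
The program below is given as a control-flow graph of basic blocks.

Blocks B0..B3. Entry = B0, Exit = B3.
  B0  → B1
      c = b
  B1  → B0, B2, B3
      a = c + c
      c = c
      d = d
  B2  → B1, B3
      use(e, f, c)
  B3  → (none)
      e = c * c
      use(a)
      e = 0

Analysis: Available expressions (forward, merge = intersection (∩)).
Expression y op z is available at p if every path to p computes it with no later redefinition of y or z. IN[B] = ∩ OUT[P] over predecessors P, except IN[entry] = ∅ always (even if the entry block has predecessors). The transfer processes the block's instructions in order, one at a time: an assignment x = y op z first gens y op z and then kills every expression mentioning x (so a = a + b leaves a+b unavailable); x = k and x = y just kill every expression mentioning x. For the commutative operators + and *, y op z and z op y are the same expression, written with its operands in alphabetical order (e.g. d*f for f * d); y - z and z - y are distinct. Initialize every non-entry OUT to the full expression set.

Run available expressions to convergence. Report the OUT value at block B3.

Fixpoint table:
  B0:   IN={}   OUT={}
  B1:   IN={}   OUT={}
  B2:   IN={}   OUT={}
  B3:   IN={}   OUT={c*c}

Merge at B3: IN[B3] = OUT[B1] ∩ OUT[B2] = {}
Applying B3's transfer function to that IN value gives OUT[B3] (row B3 above).

Answer: {c*c}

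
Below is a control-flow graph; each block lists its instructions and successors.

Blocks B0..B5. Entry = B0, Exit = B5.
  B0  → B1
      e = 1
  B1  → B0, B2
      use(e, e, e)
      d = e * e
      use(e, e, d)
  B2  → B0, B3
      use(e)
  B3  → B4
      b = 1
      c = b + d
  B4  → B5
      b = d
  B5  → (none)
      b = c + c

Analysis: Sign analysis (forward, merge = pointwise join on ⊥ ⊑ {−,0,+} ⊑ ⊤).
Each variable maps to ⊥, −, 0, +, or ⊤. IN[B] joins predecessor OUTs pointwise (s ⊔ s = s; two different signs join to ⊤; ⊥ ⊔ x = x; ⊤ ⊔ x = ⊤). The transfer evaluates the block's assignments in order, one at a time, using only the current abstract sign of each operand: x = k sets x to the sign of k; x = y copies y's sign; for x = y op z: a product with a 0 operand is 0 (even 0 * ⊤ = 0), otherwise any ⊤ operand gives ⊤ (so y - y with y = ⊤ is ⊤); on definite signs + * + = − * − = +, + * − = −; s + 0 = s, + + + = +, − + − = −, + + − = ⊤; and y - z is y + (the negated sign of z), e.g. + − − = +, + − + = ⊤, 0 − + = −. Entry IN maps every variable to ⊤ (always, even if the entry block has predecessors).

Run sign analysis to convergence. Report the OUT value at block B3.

Answer: {a: ⊤, b: +, c: +, d: +, e: +, f: ⊤}

Working:
Fixpoint table:
  B0:  IN=(all ⊤)  OUT={e:+; rest ⊤}
  B1:  IN={e:+; rest ⊤}  OUT={d:+, e:+; rest ⊤}
  B2:  IN={d:+, e:+; rest ⊤}  OUT={d:+, e:+; rest ⊤}
  B3:  IN={d:+, e:+; rest ⊤}  OUT={b:+, c:+, d:+, e:+; rest ⊤}
  B4:  IN={b:+, c:+, d:+, e:+; rest ⊤}  OUT={b:+, c:+, d:+, e:+; rest ⊤}
  B5:  IN={b:+, c:+, d:+, e:+; rest ⊤}  OUT={b:+, c:+, d:+, e:+; rest ⊤}

Merge at B3: IN[B3] = OUT[B2] = {a: ⊤, b: ⊤, c: ⊤, d: +, e: +, f: ⊤}
Applying B3's transfer function to that IN value gives OUT[B3] (row B3 above).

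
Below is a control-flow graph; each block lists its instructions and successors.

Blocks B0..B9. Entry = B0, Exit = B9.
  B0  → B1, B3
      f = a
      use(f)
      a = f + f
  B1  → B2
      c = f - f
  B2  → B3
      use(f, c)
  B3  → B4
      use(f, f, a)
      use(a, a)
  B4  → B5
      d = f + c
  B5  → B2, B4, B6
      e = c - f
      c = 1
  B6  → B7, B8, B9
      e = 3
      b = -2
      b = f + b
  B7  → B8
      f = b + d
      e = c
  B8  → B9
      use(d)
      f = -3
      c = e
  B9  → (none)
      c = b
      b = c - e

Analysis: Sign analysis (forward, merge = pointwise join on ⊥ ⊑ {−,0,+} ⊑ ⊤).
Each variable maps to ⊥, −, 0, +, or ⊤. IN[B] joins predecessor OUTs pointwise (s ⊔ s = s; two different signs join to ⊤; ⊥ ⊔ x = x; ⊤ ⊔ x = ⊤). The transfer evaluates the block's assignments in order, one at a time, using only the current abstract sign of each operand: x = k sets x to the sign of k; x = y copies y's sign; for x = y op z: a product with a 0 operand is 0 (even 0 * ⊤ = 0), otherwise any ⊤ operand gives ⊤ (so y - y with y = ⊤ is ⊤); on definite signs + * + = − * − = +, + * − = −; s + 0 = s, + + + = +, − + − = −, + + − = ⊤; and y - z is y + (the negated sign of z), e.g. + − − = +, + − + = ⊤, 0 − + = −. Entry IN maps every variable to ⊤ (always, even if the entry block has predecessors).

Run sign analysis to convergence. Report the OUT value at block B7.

Converged values:
  B0: | IN=(all ⊤) | OUT=(all ⊤)
  B1: | IN=(all ⊤) | OUT=(all ⊤)
  B2: | IN=(all ⊤) | OUT=(all ⊤)
  B3: | IN=(all ⊤) | OUT=(all ⊤)
  B4: | IN=(all ⊤) | OUT=(all ⊤)
  B5: | IN=(all ⊤) | OUT={c:+; rest ⊤}
  B6: | IN={c:+; rest ⊤} | OUT={c:+, e:+; rest ⊤}
  B7: | IN={c:+, e:+; rest ⊤} | OUT={c:+, e:+; rest ⊤}
  B8: | IN={c:+, e:+; rest ⊤} | OUT={c:+, e:+, f:-; rest ⊤}
  B9: | IN={c:+, e:+; rest ⊤} | OUT={e:+; rest ⊤}

Merge at B7: IN[B7] = OUT[B6] = {a: ⊤, b: ⊤, c: +, d: ⊤, e: +, f: ⊤}
Applying B7's transfer function to that IN value gives OUT[B7] (row B7 above).

Answer: {a: ⊤, b: ⊤, c: +, d: ⊤, e: +, f: ⊤}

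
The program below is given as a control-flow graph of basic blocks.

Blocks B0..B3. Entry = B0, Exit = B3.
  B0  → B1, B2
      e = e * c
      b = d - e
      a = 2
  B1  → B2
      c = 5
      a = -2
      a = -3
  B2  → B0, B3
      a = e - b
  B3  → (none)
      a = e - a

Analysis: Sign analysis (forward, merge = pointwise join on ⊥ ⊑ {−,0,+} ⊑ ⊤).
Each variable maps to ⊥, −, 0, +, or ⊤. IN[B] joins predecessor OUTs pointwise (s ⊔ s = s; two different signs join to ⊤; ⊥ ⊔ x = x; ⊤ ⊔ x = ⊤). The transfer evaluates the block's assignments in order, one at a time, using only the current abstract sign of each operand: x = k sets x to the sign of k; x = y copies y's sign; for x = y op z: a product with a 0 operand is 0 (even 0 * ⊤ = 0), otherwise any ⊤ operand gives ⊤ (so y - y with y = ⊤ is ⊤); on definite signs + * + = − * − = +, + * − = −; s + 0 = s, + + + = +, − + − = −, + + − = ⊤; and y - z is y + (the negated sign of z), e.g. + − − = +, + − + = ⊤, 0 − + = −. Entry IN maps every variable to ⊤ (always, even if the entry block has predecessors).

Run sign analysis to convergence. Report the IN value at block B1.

Answer: {a: +, b: ⊤, c: ⊤, d: ⊤, e: ⊤, f: ⊤}

Derivation:
Fixpoint table:
  B0: | IN=(all ⊤) | OUT={a:+; rest ⊤}
  B1: | IN={a:+; rest ⊤} | OUT={a:-, c:+; rest ⊤}
  B2: | IN=(all ⊤) | OUT=(all ⊤)
  B3: | IN=(all ⊤) | OUT=(all ⊤)

Merge at B1: IN[B1] = OUT[B0] = {a: +, b: ⊤, c: ⊤, d: ⊤, e: ⊤, f: ⊤}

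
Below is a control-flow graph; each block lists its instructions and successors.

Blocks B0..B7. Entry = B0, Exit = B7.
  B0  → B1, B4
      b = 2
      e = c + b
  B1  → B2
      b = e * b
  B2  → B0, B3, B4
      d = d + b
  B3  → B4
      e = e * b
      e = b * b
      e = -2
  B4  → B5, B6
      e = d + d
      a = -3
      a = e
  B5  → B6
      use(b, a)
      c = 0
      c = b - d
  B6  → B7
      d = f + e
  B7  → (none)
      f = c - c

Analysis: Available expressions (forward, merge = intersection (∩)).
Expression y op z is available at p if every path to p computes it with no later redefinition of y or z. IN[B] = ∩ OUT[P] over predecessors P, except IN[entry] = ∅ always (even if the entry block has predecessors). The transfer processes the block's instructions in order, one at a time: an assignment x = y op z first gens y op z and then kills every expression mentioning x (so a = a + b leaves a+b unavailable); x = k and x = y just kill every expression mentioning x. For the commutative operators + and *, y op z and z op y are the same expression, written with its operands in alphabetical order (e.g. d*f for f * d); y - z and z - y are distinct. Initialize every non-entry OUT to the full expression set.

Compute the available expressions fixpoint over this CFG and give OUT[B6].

Fixpoint table:
  B0:   IN={}   OUT={b+c}
  B1:   IN={b+c}   OUT={}
  B2:   IN={}   OUT={}
  B3:   IN={}   OUT={b*b}
  B4:   IN={}   OUT={d+d}
  B5:   IN={d+d}   OUT={b-d, d+d}
  B6:   IN={d+d}   OUT={e+f}
  B7:   IN={e+f}   OUT={c-c}

Merge at B6: IN[B6] = OUT[B4] ∩ OUT[B5] = {d+d}
Applying B6's transfer function to that IN value gives OUT[B6] (row B6 above).

Answer: {e+f}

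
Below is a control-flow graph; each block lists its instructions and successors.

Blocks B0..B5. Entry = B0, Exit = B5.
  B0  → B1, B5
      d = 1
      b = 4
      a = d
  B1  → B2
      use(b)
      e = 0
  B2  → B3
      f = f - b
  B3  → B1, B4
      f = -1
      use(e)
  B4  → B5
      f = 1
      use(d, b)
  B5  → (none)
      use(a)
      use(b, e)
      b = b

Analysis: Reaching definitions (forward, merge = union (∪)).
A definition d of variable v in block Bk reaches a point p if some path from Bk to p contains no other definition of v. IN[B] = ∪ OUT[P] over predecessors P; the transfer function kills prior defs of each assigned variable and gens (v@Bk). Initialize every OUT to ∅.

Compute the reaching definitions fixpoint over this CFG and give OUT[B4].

Answer: {a@B0, b@B0, d@B0, e@B1, f@B4}

Working:
Per-block solution:
  B0: | IN={} | OUT={a@B0, b@B0, d@B0}
  B1: | IN={a@B0, b@B0, d@B0, e@B1, f@B3} | OUT={a@B0, b@B0, d@B0, e@B1, f@B3}
  B2: | IN={a@B0, b@B0, d@B0, e@B1, f@B3} | OUT={a@B0, b@B0, d@B0, e@B1, f@B2}
  B3: | IN={a@B0, b@B0, d@B0, e@B1, f@B2} | OUT={a@B0, b@B0, d@B0, e@B1, f@B3}
  B4: | IN={a@B0, b@B0, d@B0, e@B1, f@B3} | OUT={a@B0, b@B0, d@B0, e@B1, f@B4}
  B5: | IN={a@B0, b@B0, d@B0, e@B1, f@B4} | OUT={a@B0, b@B5, d@B0, e@B1, f@B4}

Merge at B4: IN[B4] = OUT[B3] = {a@B0, b@B0, d@B0, e@B1, f@B3}
Applying B4's transfer function to that IN value gives OUT[B4] (row B4 above).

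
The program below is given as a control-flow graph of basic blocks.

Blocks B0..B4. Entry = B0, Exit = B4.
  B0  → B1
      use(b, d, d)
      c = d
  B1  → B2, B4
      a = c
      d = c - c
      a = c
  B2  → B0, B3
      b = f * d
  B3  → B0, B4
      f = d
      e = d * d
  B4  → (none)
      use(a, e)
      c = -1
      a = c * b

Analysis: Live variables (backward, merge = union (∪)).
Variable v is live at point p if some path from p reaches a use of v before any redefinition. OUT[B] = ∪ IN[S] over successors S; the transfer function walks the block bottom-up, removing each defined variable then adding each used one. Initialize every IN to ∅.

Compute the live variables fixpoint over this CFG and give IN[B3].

Fixpoint table:
  B0: | IN={b, d, e, f} | OUT={b, c, e, f}
  B1: | IN={b, c, e, f} | OUT={a, b, d, e, f}
  B2: | IN={a, d, e, f} | OUT={a, b, d, e, f}
  B3: | IN={a, b, d} | OUT={a, b, d, e, f}
  B4: | IN={a, b, e} | OUT={}

Merge at B3: OUT[B3] = IN[B0] ⊔ IN[B4] = {a, b, d, e, f}
Applying B3's transfer function to that OUT value gives IN[B3] (row B3 above).

Answer: {a, b, d}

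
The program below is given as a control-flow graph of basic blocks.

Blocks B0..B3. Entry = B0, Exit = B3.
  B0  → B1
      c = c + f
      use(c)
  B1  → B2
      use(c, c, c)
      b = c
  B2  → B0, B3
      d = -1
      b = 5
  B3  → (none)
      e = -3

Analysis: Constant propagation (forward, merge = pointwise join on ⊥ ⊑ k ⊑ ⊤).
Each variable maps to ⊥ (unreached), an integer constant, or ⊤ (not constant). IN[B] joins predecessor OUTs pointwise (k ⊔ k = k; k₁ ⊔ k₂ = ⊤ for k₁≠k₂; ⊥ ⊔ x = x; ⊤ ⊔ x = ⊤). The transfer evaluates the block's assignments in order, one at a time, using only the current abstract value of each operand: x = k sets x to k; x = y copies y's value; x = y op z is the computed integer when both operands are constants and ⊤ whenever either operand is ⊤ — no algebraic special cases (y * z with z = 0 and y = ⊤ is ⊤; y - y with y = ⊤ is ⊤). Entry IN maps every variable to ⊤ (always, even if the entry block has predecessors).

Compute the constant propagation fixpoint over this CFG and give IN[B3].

Answer: {a: ⊤, b: 5, c: ⊤, d: -1, e: ⊤, f: ⊤}

Working:
Converged values:
  B0:  IN=(all ⊤)  OUT=(all ⊤)
  B1:  IN=(all ⊤)  OUT=(all ⊤)
  B2:  IN=(all ⊤)  OUT={b:5, d:-1; rest ⊤}
  B3:  IN={b:5, d:-1; rest ⊤}  OUT={b:5, d:-1, e:-3; rest ⊤}

Merge at B3: IN[B3] = OUT[B2] = {a: ⊤, b: 5, c: ⊤, d: -1, e: ⊤, f: ⊤}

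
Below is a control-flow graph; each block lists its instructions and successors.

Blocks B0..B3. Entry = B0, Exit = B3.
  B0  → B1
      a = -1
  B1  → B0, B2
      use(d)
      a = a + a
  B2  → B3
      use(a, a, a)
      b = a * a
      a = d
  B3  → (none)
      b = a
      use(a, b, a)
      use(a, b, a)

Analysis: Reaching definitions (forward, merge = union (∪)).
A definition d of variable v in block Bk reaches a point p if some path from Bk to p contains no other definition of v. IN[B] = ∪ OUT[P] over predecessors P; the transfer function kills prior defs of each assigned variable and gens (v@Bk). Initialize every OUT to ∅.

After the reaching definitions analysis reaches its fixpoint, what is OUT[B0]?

Answer: {a@B0}

Working:
Per-block solution:
  B0:  IN={a@B1}  OUT={a@B0}
  B1:  IN={a@B0}  OUT={a@B1}
  B2:  IN={a@B1}  OUT={a@B2, b@B2}
  B3:  IN={a@B2, b@B2}  OUT={a@B2, b@B3}

Merge at B0 (entry node, so the boundary value {} is joined with the incoming edge(s)): IN[B0] = {} ⊔ OUT[B1] = {a@B1}
Applying B0's transfer function to that IN value gives OUT[B0] (row B0 above).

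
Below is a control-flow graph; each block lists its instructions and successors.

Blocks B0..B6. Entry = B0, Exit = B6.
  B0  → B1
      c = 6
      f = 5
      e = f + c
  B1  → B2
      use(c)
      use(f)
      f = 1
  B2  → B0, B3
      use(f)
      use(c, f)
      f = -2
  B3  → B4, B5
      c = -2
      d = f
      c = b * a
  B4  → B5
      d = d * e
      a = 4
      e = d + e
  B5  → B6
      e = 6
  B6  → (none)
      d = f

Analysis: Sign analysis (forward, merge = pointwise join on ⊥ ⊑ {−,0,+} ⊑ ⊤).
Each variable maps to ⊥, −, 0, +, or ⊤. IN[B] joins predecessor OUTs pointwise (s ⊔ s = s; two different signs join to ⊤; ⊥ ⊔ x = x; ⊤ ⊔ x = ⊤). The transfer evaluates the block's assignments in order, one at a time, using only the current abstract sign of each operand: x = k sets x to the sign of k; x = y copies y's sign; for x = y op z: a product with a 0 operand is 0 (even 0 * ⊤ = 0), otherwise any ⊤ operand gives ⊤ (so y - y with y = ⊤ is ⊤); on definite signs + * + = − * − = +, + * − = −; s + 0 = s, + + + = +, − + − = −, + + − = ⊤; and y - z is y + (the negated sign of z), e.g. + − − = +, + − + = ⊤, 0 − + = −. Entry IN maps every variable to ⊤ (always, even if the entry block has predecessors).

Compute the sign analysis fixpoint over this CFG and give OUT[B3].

Answer: {a: ⊤, b: ⊤, c: ⊤, d: -, e: +, f: -}

Working:
Fixpoint table:
  B0: | IN=(all ⊤) | OUT={c:+, e:+, f:+; rest ⊤}
  B1: | IN={c:+, e:+, f:+; rest ⊤} | OUT={c:+, e:+, f:+; rest ⊤}
  B2: | IN={c:+, e:+, f:+; rest ⊤} | OUT={c:+, e:+, f:-; rest ⊤}
  B3: | IN={c:+, e:+, f:-; rest ⊤} | OUT={d:-, e:+, f:-; rest ⊤}
  B4: | IN={d:-, e:+, f:-; rest ⊤} | OUT={a:+, d:-, f:-; rest ⊤}
  B5: | IN={d:-, f:-; rest ⊤} | OUT={d:-, e:+, f:-; rest ⊤}
  B6: | IN={d:-, e:+, f:-; rest ⊤} | OUT={d:-, e:+, f:-; rest ⊤}

Merge at B3: IN[B3] = OUT[B2] = {a: ⊤, b: ⊤, c: +, d: ⊤, e: +, f: -}
Applying B3's transfer function to that IN value gives OUT[B3] (row B3 above).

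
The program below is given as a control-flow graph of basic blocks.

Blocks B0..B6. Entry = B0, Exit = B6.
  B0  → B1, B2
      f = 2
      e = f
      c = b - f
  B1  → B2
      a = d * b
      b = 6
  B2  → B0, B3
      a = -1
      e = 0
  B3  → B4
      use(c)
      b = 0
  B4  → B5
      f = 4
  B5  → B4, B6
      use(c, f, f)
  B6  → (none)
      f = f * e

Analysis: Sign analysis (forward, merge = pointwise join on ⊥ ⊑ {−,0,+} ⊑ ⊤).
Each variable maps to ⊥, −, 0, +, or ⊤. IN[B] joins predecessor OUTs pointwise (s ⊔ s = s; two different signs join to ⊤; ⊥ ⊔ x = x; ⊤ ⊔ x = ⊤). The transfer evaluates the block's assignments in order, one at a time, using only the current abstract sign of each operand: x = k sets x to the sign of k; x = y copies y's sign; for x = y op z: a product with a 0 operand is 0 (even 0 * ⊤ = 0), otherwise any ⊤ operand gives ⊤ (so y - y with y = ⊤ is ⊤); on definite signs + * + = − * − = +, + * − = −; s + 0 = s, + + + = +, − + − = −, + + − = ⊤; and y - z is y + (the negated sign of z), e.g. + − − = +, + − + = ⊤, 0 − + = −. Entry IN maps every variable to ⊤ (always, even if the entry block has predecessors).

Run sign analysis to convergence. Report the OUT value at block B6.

Fixpoint table:
  B0:   IN=(all ⊤)   OUT={e:+, f:+; rest ⊤}
  B1:   IN={e:+, f:+; rest ⊤}   OUT={b:+, e:+, f:+; rest ⊤}
  B2:   IN={e:+, f:+; rest ⊤}   OUT={a:-, e:0, f:+; rest ⊤}
  B3:   IN={a:-, e:0, f:+; rest ⊤}   OUT={a:-, b:0, e:0, f:+; rest ⊤}
  B4:   IN={a:-, b:0, e:0, f:+; rest ⊤}   OUT={a:-, b:0, e:0, f:+; rest ⊤}
  B5:   IN={a:-, b:0, e:0, f:+; rest ⊤}   OUT={a:-, b:0, e:0, f:+; rest ⊤}
  B6:   IN={a:-, b:0, e:0, f:+; rest ⊤}   OUT={a:-, b:0, e:0, f:0; rest ⊤}

Merge at B6: IN[B6] = OUT[B5] = {a: -, b: 0, c: ⊤, d: ⊤, e: 0, f: +}
Applying B6's transfer function to that IN value gives OUT[B6] (row B6 above).

Answer: {a: -, b: 0, c: ⊤, d: ⊤, e: 0, f: 0}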